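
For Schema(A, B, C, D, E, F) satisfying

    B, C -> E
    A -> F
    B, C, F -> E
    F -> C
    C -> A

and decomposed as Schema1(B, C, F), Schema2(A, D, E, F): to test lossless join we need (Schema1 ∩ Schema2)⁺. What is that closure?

Schema1 ∩ Schema2 = {F}.
F → C applies, adding C
C → A applies, adding A
Closure: {A, C, F}.

A, C, F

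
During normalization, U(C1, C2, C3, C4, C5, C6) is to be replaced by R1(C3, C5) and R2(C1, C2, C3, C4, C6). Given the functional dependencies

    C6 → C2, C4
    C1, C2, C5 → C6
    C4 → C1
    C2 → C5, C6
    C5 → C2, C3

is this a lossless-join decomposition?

No

Common attributes: R1 ∩ R2 = {C3}.
No dependency enlarges {C3}, so (C3)⁺ = {C3}.
The closure contains neither all of R1 = {C3, C5} nor all of R2 = {C1, C2, C3, C4, C6}, so the common attributes are not a superkey of either fragment. The join is lossy.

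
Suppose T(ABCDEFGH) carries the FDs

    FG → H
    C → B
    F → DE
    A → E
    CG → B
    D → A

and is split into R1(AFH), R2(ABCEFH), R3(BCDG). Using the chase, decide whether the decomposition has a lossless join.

No

Chase test. Columns are ABCDEFGH; row i has aⱼ where attribute j ∈ Ri, else bᵢⱼ.
Initial tableau (one row per fragment):
  row 1: a1 b12 b13 b14 b15 a6 b17 a8
  row 2: a1 a2 a3 b24 a5 a6 b27 a8
  row 3: b31 a2 a3 a4 b35 b36 a7 b38
Rows 1 and 2 agree on F; apply F→DE and equate their DE entries.
No row becomes fully distinguished — the join is lossy.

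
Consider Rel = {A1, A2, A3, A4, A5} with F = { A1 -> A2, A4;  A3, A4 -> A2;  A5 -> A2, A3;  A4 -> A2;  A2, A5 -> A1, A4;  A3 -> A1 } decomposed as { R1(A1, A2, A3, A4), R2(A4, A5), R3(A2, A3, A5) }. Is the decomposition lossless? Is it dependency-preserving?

lossless and dependency-preserving

Lossless test (chase): Rows 2 and 3 agree on A5; apply A5→A2, A3 and equate their A2, A3 entries. Rows 2 and 3 agree on A2, A5; apply A2, A5→A1, A4 and equate their A1, A4 entries. Rows 1 and 2 agree on A3; apply A3→A1 and equate their A1 entries. Row 2 is now all distinguished symbols — the join is lossless.
Dependency preservation: A2, A5 → A1, A4 is not contained in any single fragment, but the restricted closure of its left-hand side across the fragments still reaches the right-hand side; the remaining FDs each lie inside some fragment. All dependencies are preserved.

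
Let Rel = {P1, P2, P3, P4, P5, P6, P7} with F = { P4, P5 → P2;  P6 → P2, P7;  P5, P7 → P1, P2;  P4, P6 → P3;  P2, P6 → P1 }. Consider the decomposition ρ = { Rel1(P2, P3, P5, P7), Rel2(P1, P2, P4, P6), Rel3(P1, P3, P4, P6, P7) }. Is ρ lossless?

No

Chase test. Columns are P1, P2, P3, P4, P5, P6, P7; row i has aⱼ where attribute j ∈ Reli, else bᵢⱼ.
Initial tableau (one row per fragment):
  row 1: b11 a2 a3 b14 a5 b16 a7
  row 2: a1 a2 b23 a4 b25 a6 b27
  row 3: a1 b32 a3 a4 b35 a6 a7
Rows 2 and 3 agree on P6; apply P6→P2, P7 and equate their P2, P7 entries.
Rows 2 and 3 agree on P4, P6; apply P4, P6→P3 and equate their P3 entries.
No row becomes fully distinguished — the join is lossy.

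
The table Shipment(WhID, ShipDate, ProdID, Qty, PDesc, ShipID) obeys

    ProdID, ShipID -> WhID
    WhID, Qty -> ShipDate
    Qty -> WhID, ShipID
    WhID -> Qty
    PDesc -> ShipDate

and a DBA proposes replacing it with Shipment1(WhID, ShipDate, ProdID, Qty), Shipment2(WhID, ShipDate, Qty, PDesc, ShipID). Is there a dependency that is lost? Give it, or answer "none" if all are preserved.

Check ProdID, ShipID → WhID: no single fragment contains all of {WhID, ProdID, ShipID}, and the restricted closure of {ProdID, ShipID} across the fragments never reaches {WhID}.
WhID, Qty → ShipDate is preserved.
Qty → WhID, ShipID is preserved.
WhID → Qty is preserved.
PDesc → ShipDate is preserved.

ProdID, ShipID -> WhID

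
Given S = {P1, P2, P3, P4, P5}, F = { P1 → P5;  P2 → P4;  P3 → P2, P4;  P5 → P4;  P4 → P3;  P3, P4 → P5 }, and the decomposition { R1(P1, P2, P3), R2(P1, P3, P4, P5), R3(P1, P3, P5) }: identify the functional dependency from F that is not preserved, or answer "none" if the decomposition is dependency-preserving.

none

P1 → P5 lies within R2.
P2 → P4: restricted closure across fragments reaches P4.
P3 → P2, P4: restricted closure across fragments reaches P2, P4.
P5 → P4 lies within R2.
P4 → P3 lies within R2.
P3, P4 → P5 lies within R2.
Every dependency is enforceable on the fragments, so the decomposition is dependency-preserving.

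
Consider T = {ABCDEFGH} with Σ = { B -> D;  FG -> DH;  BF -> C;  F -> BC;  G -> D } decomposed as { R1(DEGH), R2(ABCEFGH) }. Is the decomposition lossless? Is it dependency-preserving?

Lossless test: (EGH)⁺ = {DEGH}, which contains all of one fragment — lossless.
Dependency preservation: the restricted closure of {B} across the fragments never reaches {D}, so B → D cannot be enforced without a join — not preserved.

lossless but not dependency-preserving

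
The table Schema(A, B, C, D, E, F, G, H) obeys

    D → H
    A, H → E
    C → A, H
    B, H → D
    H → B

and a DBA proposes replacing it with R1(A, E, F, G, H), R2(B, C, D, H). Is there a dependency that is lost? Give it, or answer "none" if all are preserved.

Check C → A, H: no single fragment contains all of {A, C, H}, and the restricted closure of {C} across the fragments never reaches {A, H}.
D → H is preserved.
A, H → E is preserved.
B, H → D is preserved.
H → B is preserved.

C → A, H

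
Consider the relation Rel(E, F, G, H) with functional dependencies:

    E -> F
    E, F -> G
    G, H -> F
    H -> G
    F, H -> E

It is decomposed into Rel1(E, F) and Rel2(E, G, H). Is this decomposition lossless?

Yes

Common attributes: Rel1 ∩ Rel2 = {E}.
Closure of {E}: E → F applies, adding F; E, F → G applies, adding G. So (E)⁺ = {E, F, G}.
This closure contains every attribute of Rel1, so Rel1 ∩ Rel2 → Rel1. The join is lossless.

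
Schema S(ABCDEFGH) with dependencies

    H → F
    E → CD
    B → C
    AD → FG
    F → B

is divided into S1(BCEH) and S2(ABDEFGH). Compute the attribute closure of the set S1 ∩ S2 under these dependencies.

S1 ∩ S2 = {BEH}.
H → F applies, adding F
E → CD applies, adding CD
Closure: {BCDEFH}.

BCDEFH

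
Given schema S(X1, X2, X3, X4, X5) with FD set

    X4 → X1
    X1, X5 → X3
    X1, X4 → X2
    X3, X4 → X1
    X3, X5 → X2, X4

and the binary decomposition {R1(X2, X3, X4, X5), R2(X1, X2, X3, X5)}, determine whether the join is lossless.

Yes

Common attributes: R1 ∩ R2 = {X2, X3, X5}.
Closure of {X2, X3, X5}: X3, X5 → X2, X4 applies, adding X4; X4 → X1 applies, adding X1. So (X2, X3, X5)⁺ = {X1, X2, X3, X4, X5}.
This closure contains every attribute of R1, so R1 ∩ R2 → R1. The join is lossless.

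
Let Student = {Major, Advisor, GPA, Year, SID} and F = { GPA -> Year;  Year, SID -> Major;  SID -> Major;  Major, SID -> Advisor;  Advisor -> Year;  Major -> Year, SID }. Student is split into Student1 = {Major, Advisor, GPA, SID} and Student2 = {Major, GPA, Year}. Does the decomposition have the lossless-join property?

Common attributes: Student1 ∩ Student2 = {Major, GPA}.
Closure of {Major, GPA}: GPA → Year applies, adding Year; Major → Year, SID applies, adding SID; Major, SID → Advisor applies, adding Advisor. So (Major, GPA)⁺ = {Major, Advisor, GPA, Year, SID}.
This closure contains every attribute of Student1, so Student1 ∩ Student2 → Student1. The join is lossless.

Yes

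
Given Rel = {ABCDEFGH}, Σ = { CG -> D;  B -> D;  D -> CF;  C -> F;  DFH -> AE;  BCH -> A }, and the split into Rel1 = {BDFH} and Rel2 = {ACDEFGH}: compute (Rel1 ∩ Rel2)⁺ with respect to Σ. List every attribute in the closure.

Rel1 ∩ Rel2 = {DFH}.
D → CF applies, adding C
DFH → AE applies, adding AE
Closure: {ACDEFH}.

ACDEFH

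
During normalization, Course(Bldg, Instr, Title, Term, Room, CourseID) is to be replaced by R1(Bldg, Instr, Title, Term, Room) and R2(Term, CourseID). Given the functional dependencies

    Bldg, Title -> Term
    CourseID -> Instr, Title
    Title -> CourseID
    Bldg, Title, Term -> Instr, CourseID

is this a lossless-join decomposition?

No

Common attributes: R1 ∩ R2 = {Term}.
No dependency enlarges {Term}, so (Term)⁺ = {Term}.
The closure contains neither all of R1 = {Bldg, Instr, Title, Term, Room} nor all of R2 = {Term, CourseID}, so the common attributes are not a superkey of either fragment. The join is lossy.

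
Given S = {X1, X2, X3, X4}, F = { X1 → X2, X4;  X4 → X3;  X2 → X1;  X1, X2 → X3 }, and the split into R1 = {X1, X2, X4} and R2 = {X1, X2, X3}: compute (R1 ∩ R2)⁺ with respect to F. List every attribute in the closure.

R1 ∩ R2 = {X1, X2}.
X1 → X2, X4 applies, adding X4
X4 → X3 applies, adding X3
Closure: {X1, X2, X3, X4}.

X1, X2, X3, X4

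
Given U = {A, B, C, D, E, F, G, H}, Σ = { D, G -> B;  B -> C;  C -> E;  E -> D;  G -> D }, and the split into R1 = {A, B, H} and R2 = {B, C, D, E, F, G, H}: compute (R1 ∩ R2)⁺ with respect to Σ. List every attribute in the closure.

R1 ∩ R2 = {B, H}.
B → C applies, adding C
C → E applies, adding E
E → D applies, adding D
Closure: {B, C, D, E, H}.

B, C, D, E, H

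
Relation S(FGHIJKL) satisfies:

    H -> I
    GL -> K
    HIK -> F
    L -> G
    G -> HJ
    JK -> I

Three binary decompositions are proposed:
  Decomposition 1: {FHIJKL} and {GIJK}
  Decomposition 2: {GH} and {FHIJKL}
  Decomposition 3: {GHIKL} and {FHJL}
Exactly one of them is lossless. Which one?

Decomposition 1: common = {IJK}, closure = {IJK} → lossy.
Decomposition 2: common = {H}, closure = {HI} → lossy.
Decomposition 3: common = {HL}, closure = {FGHIJKL} → lossless.

Decomposition 3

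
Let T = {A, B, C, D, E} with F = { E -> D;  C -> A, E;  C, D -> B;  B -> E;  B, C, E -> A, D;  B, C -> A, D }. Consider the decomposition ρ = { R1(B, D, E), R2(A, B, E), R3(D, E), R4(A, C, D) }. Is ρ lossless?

No

Chase test. Columns are A, B, C, D, E; row i has aⱼ where attribute j ∈ Ri, else bᵢⱼ.
Initial tableau (one row per fragment):
  row 1: b11 a2 b13 a4 a5
  row 2: a1 a2 b23 b24 a5
  row 3: b31 b32 b33 a4 a5
  row 4: a1 b42 a3 a4 b45
Rows 1 and 2 agree on E; apply E→D and equate their D entries.
No row becomes fully distinguished — the join is lossy.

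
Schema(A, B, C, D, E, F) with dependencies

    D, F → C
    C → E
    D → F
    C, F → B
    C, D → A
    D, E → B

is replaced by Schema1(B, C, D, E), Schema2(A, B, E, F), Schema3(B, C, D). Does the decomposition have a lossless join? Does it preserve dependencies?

lossy and not dependency-preserving

Lossless test (chase): Rows 1 and 3 agree on C; apply C→E and equate their E entries. Rows 1 and 3 agree on D; apply D→F and equate their F entries. Rows 1 and 3 agree on C, D; apply C, D→A and equate their A entries. No row becomes fully distinguished — the join is lossy.
Dependency preservation: the restricted closure of {D} across the fragments never reaches {F}, so D → F cannot be enforced without a join — not preserved.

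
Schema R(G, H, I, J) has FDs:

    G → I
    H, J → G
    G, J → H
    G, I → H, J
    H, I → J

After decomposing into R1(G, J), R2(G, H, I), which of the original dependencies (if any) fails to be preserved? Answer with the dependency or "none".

H, J → G

Check H, J → G: no single fragment contains all of {G, H, J}, and the restricted closure of {H, J} across the fragments never reaches {G}.
G → I is preserved.
G, J → H is preserved.
G, I → H, J is preserved.
H, I → J is preserved.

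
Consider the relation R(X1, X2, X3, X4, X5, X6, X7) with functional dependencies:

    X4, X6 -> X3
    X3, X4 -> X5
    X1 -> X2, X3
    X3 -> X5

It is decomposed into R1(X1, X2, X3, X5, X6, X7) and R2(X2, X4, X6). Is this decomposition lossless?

No

Common attributes: R1 ∩ R2 = {X2, X6}.
No dependency enlarges {X2, X6}, so (X2, X6)⁺ = {X2, X6}.
The closure contains neither all of R1 = {X1, X2, X3, X5, X6, X7} nor all of R2 = {X2, X4, X6}, so the common attributes are not a superkey of either fragment. The join is lossy.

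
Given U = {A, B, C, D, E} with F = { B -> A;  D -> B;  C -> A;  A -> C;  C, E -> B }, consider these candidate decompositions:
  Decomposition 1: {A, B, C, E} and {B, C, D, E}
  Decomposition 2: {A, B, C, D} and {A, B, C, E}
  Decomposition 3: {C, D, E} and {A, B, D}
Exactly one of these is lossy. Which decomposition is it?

Decomposition 1: common = {B, C, E}, closure = {A, B, C, E} → lossless.
Decomposition 2: common = {A, B, C}, closure = {A, B, C} → lossy.
Decomposition 3: common = {D}, closure = {A, B, C, D} → lossless.

Decomposition 2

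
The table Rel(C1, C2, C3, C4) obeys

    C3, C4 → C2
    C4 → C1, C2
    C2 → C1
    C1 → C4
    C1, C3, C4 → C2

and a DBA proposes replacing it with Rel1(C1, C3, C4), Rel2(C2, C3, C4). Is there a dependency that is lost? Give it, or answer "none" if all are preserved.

none

C3, C4 → C2 lies within Rel2.
C4 → C1, C2: restricted closure across fragments reaches C1, C2.
C2 → C1: restricted closure across fragments reaches C1.
C1 → C4 lies within Rel1.
C1, C3, C4 → C2: restricted closure across fragments reaches C2.
Every dependency is enforceable on the fragments, so the decomposition is dependency-preserving.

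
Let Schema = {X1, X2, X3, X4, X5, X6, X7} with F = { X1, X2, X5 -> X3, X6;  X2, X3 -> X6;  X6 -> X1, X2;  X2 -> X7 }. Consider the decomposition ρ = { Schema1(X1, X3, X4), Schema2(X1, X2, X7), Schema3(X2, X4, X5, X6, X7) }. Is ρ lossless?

Chase test. Columns are X1, X2, X3, X4, X5, X6, X7; row i has aⱼ where attribute j ∈ Schemai, else bᵢⱼ.
Initial tableau (one row per fragment):
  row 1: a1 b12 a3 a4 b15 b16 b17
  row 2: a1 a2 b23 b24 b25 b26 a7
  row 3: b31 a2 b33 a4 a5 a6 a7
No row becomes fully distinguished — the join is lossy.

No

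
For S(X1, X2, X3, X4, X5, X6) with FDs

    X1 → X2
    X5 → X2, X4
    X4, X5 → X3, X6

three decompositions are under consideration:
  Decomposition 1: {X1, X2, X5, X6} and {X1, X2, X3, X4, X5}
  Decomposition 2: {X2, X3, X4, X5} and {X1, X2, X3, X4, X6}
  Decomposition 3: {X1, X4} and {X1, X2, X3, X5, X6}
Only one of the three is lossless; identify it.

Decomposition 1: common = {X1, X2, X5}, closure = {X1, X2, X3, X4, X5, X6} → lossless.
Decomposition 2: common = {X2, X3, X4}, closure = {X2, X3, X4} → lossy.
Decomposition 3: common = {X1}, closure = {X1, X2} → lossy.

Decomposition 1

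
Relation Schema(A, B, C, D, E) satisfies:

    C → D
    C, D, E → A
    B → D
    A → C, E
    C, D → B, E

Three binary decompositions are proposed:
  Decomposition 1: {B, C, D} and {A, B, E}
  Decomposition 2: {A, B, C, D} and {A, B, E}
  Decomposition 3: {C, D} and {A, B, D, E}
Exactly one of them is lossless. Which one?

Decomposition 1: common = {B}, closure = {B, D} → lossy.
Decomposition 2: common = {A, B}, closure = {A, B, C, D, E} → lossless.
Decomposition 3: common = {D}, closure = {D} → lossy.

Decomposition 2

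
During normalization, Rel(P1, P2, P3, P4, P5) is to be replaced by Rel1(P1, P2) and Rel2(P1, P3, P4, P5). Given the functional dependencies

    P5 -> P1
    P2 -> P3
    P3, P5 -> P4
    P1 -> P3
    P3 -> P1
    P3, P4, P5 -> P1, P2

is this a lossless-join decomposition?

Common attributes: Rel1 ∩ Rel2 = {P1}.
Closure of {P1}: P1 → P3 applies, adding P3. So (P1)⁺ = {P1, P3}.
The closure contains neither all of Rel1 = {P1, P2} nor all of Rel2 = {P1, P3, P4, P5}, so the common attributes are not a superkey of either fragment. The join is lossy.

No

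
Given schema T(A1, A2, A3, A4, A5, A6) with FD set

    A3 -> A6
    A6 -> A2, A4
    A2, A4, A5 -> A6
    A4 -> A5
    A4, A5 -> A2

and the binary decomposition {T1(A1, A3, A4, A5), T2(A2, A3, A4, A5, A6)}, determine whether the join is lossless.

Yes

Common attributes: T1 ∩ T2 = {A3, A4, A5}.
Closure of {A3, A4, A5}: A3 → A6 applies, adding A6; A6 → A2, A4 applies, adding A2. So (A3, A4, A5)⁺ = {A2, A3, A4, A5, A6}.
This closure contains every attribute of T2, so T1 ∩ T2 → T2. The join is lossless.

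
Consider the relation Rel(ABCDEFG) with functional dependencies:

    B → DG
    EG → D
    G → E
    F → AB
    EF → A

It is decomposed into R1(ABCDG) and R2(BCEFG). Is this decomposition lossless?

No

Common attributes: R1 ∩ R2 = {BCG}.
Closure of {BCG}: B → DG applies, adding D; G → E applies, adding E. So (BCG)⁺ = {BCDEG}.
The closure contains neither all of R1 = {ABCDG} nor all of R2 = {BCEFG}, so the common attributes are not a superkey of either fragment. The join is lossy.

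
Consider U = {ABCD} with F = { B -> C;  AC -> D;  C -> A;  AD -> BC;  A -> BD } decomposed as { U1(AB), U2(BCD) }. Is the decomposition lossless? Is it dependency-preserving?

lossless and dependency-preserving

Lossless test: (B)⁺ = {ABCD}, which contains all of one fragment — lossless.
Dependency preservation: AC → D; C → A; AD → BC; A → BD are not contained in any single fragment, but the restricted closure of each left-hand side across the fragments still reaches the right-hand side; the remaining FDs each lie inside some fragment. All dependencies are preserved.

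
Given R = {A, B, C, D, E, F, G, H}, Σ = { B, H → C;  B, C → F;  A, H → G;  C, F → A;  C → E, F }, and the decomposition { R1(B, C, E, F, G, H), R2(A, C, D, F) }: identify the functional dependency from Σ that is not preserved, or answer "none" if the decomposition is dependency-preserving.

A, H → G

Check A, H → G: no single fragment contains all of {A, G, H}, and the restricted closure of {A, H} across the fragments never reaches {G}.
B, H → C is preserved.
B, C → F is preserved.
C, F → A is preserved.
C → E, F is preserved.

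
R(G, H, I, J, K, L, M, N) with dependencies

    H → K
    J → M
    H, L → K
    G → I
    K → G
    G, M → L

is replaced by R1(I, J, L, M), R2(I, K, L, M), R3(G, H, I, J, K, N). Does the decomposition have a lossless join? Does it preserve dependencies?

lossless but not dependency-preserving

Lossless test (chase): Rows 1 and 3 agree on J; apply J→M and equate their M entries. Rows 2 and 3 agree on K; apply K→G and equate their G entries. Rows 2 and 3 agree on G, M; apply G, M→L and equate their L entries. Row 3 is now all distinguished symbols — the join is lossless.
Dependency preservation: the restricted closure of {G, M} across the fragments never reaches {L}, so G, M → L cannot be enforced without a join — not preserved.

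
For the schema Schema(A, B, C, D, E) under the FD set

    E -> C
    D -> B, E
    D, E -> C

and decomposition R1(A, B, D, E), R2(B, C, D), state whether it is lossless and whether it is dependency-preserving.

lossless but not dependency-preserving

Lossless test: (B, D)⁺ = {B, C, D, E}, which contains all of one fragment — lossless.
Dependency preservation: the restricted closure of {E} across the fragments never reaches {C}, so E → C cannot be enforced without a join — not preserved.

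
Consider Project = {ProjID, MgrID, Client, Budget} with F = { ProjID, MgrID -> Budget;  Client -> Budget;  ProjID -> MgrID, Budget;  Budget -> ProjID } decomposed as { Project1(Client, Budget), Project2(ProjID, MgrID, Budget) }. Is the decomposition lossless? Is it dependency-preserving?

lossless and dependency-preserving

Lossless test: (Budget)⁺ = {ProjID, MgrID, Budget}, which contains all of one fragment — lossless.
Dependency preservation: every FD's attributes lie within a single fragment, so each can be enforced locally — preserved.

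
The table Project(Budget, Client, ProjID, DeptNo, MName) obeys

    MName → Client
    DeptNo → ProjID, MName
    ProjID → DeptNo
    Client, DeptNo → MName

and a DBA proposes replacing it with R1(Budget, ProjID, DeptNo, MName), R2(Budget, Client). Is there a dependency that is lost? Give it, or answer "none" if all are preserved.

MName → Client

Check MName → Client: no single fragment contains all of {Client, MName}, and the restricted closure of {MName} across the fragments never reaches {Client}.
DeptNo → ProjID, MName is preserved.
ProjID → DeptNo is preserved.
Client, DeptNo → MName is preserved.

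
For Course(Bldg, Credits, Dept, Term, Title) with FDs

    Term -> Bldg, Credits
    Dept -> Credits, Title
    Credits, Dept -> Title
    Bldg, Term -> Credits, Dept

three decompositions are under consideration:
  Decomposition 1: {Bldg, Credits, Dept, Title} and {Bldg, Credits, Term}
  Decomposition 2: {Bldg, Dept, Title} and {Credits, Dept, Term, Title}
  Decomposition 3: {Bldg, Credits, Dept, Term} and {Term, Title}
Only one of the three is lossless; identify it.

Decomposition 1: common = {Bldg, Credits}, closure = {Bldg, Credits} → lossy.
Decomposition 2: common = {Dept, Title}, closure = {Credits, Dept, Title} → lossy.
Decomposition 3: common = {Term}, closure = {Bldg, Credits, Dept, Term, Title} → lossless.

Decomposition 3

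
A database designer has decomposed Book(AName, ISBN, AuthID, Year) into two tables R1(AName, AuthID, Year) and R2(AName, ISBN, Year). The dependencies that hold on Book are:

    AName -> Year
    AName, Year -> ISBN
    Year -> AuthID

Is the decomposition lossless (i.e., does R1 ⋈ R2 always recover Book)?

Yes

Common attributes: R1 ∩ R2 = {AName, Year}.
Closure of {AName, Year}: AName, Year → ISBN applies, adding ISBN; Year → AuthID applies, adding AuthID. So (AName, Year)⁺ = {AName, ISBN, AuthID, Year}.
This closure contains every attribute of R1, so R1 ∩ R2 → R1. The join is lossless.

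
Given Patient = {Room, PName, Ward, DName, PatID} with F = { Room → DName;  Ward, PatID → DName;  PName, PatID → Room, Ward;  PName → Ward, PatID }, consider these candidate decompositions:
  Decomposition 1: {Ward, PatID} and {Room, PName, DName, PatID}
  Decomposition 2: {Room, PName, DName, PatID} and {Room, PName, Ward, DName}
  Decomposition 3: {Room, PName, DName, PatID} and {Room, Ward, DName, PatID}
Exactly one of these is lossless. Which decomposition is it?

Decomposition 2

Decomposition 1: common = {PatID}, closure = {PatID} → lossy.
Decomposition 2: common = {Room, PName, DName}, closure = {Room, PName, Ward, DName, PatID} → lossless.
Decomposition 3: common = {Room, DName, PatID}, closure = {Room, DName, PatID} → lossy.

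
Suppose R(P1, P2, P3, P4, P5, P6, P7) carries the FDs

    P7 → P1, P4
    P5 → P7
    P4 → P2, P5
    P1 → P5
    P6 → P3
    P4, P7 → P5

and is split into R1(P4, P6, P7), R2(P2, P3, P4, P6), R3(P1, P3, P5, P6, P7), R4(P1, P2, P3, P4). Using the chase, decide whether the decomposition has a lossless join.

Yes

Chase test. Columns are P1, P2, P3, P4, P5, P6, P7; row i has aⱼ where attribute j ∈ Ri, else bᵢⱼ.
Initial tableau (one row per fragment):
  row 1: b11 b12 b13 a4 b15 a6 a7
  row 2: b21 a2 a3 a4 b25 a6 b27
  row 3: a1 b32 a3 b34 a5 a6 a7
  row 4: a1 a2 a3 a4 b45 b46 b47
Rows 1 and 3 agree on P7; apply P7→P1, P4 and equate their P1, P4 entries.
Rows 1 and 2 agree on P4; apply P4→P2, P5 and equate their P2, P5 entries.
Rows 1 and 3 agree on P4; apply P4→P2, P5 and equate their P2, P5 entries.
Rows 1 and 4 agree on P4; apply P4→P2, P5 and equate their P2, P5 entries.
Rows 1 and 2 agree on P6; apply P6→P3 and equate their P3 entries.
Rows 1 and 2 agree on P5; apply P5→P7 and equate their P7 entries.
Rows 1 and 4 agree on P5; apply P5→P7 and equate their P7 entries.
Rows 1 and 2 agree on P7; apply P7→P1, P4 and equate their P1, P4 entries.
Row 1 is now all distinguished symbols — the join is lossless.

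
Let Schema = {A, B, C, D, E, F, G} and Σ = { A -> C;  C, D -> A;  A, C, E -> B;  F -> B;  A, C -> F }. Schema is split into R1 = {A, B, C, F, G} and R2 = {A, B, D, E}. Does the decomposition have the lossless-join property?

Common attributes: R1 ∩ R2 = {A, B}.
Closure of {A, B}: A → C applies, adding C; A, C → F applies, adding F. So (A, B)⁺ = {A, B, C, F}.
The closure contains neither all of R1 = {A, B, C, F, G} nor all of R2 = {A, B, D, E}, so the common attributes are not a superkey of either fragment. The join is lossy.

No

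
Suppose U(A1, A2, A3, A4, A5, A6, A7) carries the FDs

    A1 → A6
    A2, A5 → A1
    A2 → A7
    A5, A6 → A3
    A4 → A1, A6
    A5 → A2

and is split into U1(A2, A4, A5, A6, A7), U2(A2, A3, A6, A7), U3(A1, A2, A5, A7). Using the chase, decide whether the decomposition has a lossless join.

No

Chase test. Columns are A1, A2, A3, A4, A5, A6, A7; row i has aⱼ where attribute j ∈ Ui, else bᵢⱼ.
Initial tableau (one row per fragment):
  row 1: b11 a2 b13 a4 a5 a6 a7
  row 2: b21 a2 a3 b24 b25 a6 a7
  row 3: a1 a2 b33 b34 a5 b36 a7
Rows 1 and 3 agree on A2, A5; apply A2, A5→A1 and equate their A1 entries.
Rows 1 and 3 agree on A1; apply A1→A6 and equate their A6 entries.
Rows 1 and 3 agree on A5, A6; apply A5, A6→A3 and equate their A3 entries.
No row becomes fully distinguished — the join is lossy.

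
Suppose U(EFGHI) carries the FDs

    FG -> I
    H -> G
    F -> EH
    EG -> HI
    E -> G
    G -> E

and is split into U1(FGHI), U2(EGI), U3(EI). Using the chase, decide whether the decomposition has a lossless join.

Chase test. Columns are EFGHI; row i has aⱼ where attribute j ∈ Ui, else bᵢⱼ.
Initial tableau (one row per fragment):
  row 1: b11 a2 a3 a4 a5
  row 2: a1 b22 a3 b24 a5
  row 3: a1 b32 b33 b34 a5
Rows 2 and 3 agree on E; apply E→G and equate their G entries.
Rows 1 and 2 agree on G; apply G→E and equate their E entries.
Rows 1 and 2 agree on EG; apply EG→HI and equate their HI entries.
Rows 1 and 3 agree on EG; apply EG→HI and equate their HI entries.
Row 1 is now all distinguished symbols — the join is lossless.

Yes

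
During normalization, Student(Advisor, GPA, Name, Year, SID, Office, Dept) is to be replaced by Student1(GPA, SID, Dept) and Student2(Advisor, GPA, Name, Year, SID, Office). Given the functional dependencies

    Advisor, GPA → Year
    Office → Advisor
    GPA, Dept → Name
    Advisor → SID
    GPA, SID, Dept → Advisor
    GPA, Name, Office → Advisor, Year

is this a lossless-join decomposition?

Common attributes: Student1 ∩ Student2 = {GPA, SID}.
No dependency enlarges {GPA, SID}, so (GPA, SID)⁺ = {GPA, SID}.
The closure contains neither all of Student1 = {GPA, SID, Dept} nor all of Student2 = {Advisor, GPA, Name, Year, SID, Office}, so the common attributes are not a superkey of either fragment. The join is lossy.

No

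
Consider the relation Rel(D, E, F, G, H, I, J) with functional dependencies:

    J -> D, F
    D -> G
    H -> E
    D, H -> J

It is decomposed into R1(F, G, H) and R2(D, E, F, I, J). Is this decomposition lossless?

Common attributes: R1 ∩ R2 = {F}.
No dependency enlarges {F}, so (F)⁺ = {F}.
The closure contains neither all of R1 = {F, G, H} nor all of R2 = {D, E, F, I, J}, so the common attributes are not a superkey of either fragment. The join is lossy.

No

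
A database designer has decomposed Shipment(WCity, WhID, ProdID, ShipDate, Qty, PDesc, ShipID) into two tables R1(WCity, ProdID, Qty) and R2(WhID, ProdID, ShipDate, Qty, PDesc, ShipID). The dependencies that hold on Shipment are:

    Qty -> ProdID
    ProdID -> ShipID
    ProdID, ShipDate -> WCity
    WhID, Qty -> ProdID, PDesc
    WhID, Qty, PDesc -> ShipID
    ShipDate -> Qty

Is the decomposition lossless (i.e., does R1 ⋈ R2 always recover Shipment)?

Common attributes: R1 ∩ R2 = {ProdID, Qty}.
Closure of {ProdID, Qty}: ProdID → ShipID applies, adding ShipID. So (ProdID, Qty)⁺ = {ProdID, Qty, ShipID}.
The closure contains neither all of R1 = {WCity, ProdID, Qty} nor all of R2 = {WhID, ProdID, ShipDate, Qty, PDesc, ShipID}, so the common attributes are not a superkey of either fragment. The join is lossy.

No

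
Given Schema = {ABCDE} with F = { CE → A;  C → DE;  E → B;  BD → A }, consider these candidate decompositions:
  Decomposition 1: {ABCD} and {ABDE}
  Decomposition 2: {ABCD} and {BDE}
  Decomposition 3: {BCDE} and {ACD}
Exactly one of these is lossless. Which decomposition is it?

Decomposition 1: common = {ABD}, closure = {ABD} → lossy.
Decomposition 2: common = {BD}, closure = {ABD} → lossy.
Decomposition 3: common = {CD}, closure = {ABCDE} → lossless.

Decomposition 3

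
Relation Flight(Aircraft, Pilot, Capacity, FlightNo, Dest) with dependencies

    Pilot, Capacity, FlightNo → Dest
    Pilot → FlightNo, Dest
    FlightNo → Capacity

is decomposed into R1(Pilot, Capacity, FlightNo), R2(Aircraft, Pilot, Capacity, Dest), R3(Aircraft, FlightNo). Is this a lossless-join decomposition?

Chase test. Columns are Aircraft, Pilot, Capacity, FlightNo, Dest; row i has aⱼ where attribute j ∈ Ri, else bᵢⱼ.
Initial tableau (one row per fragment):
  row 1: b11 a2 a3 a4 b15
  row 2: a1 a2 a3 b24 a5
  row 3: a1 b32 b33 a4 b35
Rows 1 and 2 agree on Pilot; apply Pilot→FlightNo, Dest and equate their FlightNo, Dest entries.
Rows 1 and 3 agree on FlightNo; apply FlightNo→Capacity and equate their Capacity entries.
Row 2 is now all distinguished symbols — the join is lossless.

Yes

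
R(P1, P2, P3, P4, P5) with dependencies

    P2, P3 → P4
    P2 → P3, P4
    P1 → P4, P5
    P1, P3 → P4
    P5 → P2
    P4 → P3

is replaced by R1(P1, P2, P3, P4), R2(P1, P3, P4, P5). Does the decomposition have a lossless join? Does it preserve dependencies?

Lossless test: (P1, P3, P4)⁺ = {P1, P2, P3, P4, P5}, which contains all of one fragment — lossless.
Dependency preservation: the restricted closure of {P5} across the fragments never reaches {P2}, so P5 → P2 cannot be enforced without a join — not preserved.

lossless but not dependency-preserving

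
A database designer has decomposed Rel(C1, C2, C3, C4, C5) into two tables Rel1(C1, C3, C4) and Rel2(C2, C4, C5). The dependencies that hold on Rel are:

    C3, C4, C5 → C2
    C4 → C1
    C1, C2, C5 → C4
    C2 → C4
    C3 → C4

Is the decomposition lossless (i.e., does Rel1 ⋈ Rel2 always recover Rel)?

Common attributes: Rel1 ∩ Rel2 = {C4}.
Closure of {C4}: C4 → C1 applies, adding C1. So (C4)⁺ = {C1, C4}.
The closure contains neither all of Rel1 = {C1, C3, C4} nor all of Rel2 = {C2, C4, C5}, so the common attributes are not a superkey of either fragment. The join is lossy.

No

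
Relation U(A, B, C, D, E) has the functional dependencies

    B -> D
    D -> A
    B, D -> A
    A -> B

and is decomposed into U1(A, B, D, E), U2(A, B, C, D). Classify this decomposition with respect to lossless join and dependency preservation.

lossy but dependency-preserving

Lossless test: (A, B, D)⁺ = {A, B, D}, which is a superkey of neither fragment — lossy.
Dependency preservation: every FD's attributes lie within a single fragment, so each can be enforced locally — preserved.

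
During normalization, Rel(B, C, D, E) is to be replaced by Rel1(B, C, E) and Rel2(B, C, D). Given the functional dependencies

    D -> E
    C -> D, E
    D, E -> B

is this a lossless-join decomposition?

Common attributes: Rel1 ∩ Rel2 = {B, C}.
Closure of {B, C}: C → D, E applies, adding D, E. So (B, C)⁺ = {B, C, D, E}.
This closure contains every attribute of Rel1, so Rel1 ∩ Rel2 → Rel1. The join is lossless.

Yes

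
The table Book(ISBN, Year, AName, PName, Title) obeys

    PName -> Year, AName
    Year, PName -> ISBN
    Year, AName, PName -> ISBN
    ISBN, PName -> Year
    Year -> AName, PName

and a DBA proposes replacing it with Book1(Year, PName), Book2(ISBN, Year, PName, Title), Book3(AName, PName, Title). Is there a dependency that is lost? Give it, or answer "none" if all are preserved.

none

PName → Year, AName: restricted closure across fragments reaches Year, AName.
Year, PName → ISBN lies within Book2.
Year, AName, PName → ISBN: restricted closure across fragments reaches ISBN.
ISBN, PName → Year lies within Book2.
Year → AName, PName: restricted closure across fragments reaches AName, PName.
Every dependency is enforceable on the fragments, so the decomposition is dependency-preserving.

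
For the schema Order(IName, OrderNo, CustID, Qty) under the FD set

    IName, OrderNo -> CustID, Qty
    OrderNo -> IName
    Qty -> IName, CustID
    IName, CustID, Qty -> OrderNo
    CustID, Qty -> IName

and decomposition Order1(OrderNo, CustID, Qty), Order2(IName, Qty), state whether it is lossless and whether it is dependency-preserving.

Lossless test: (Qty)⁺ = {IName, OrderNo, CustID, Qty}, which contains all of one fragment — lossless.
Dependency preservation: IName, OrderNo → CustID, Qty; OrderNo → IName; Qty → IName, CustID; IName, CustID, Qty → OrderNo; CustID, Qty → IName are not contained in any single fragment, but the restricted closure of each left-hand side across the fragments still reaches the right-hand side; the remaining FDs each lie inside some fragment. All dependencies are preserved.

lossless and dependency-preserving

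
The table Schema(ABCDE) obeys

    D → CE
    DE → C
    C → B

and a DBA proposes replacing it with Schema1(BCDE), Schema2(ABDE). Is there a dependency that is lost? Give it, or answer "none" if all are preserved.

none

D → CE lies within Schema1.
DE → C lies within Schema1.
C → B lies within Schema1.
Every dependency is enforceable on the fragments, so the decomposition is dependency-preserving.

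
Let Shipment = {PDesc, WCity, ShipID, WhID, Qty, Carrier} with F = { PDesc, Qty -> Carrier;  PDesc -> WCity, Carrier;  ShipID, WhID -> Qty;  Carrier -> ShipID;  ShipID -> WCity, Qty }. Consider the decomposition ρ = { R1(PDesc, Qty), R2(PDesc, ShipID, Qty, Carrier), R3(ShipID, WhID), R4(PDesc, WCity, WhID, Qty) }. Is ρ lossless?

Yes

Chase test. Columns are PDesc, WCity, ShipID, WhID, Qty, Carrier; row i has aⱼ where attribute j ∈ Ri, else bᵢⱼ.
Initial tableau (one row per fragment):
  row 1: a1 b12 b13 b14 a5 b16
  row 2: a1 b22 a3 b24 a5 a6
  row 3: b31 b32 a3 a4 b35 b36
  row 4: a1 a2 b43 a4 a5 b46
Rows 1 and 2 agree on PDesc, Qty; apply PDesc, Qty→Carrier and equate their Carrier entries.
Rows 1 and 4 agree on PDesc, Qty; apply PDesc, Qty→Carrier and equate their Carrier entries.
Rows 1 and 2 agree on PDesc; apply PDesc→WCity, Carrier and equate their WCity, Carrier entries.
Rows 1 and 4 agree on PDesc; apply PDesc→WCity, Carrier and equate their WCity, Carrier entries.
Rows 1 and 2 agree on Carrier; apply Carrier→ShipID and equate their ShipID entries.
Rows 1 and 4 agree on Carrier; apply Carrier→ShipID and equate their ShipID entries.
Rows 1 and 3 agree on ShipID; apply ShipID→WCity, Qty and equate their WCity, Qty entries.
Row 4 is now all distinguished symbols — the join is lossless.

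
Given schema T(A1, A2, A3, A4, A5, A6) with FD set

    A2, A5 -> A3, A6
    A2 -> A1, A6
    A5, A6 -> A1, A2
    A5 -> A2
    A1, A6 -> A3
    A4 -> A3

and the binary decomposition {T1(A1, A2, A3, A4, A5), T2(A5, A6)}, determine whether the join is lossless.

Yes

Common attributes: T1 ∩ T2 = {A5}.
Closure of {A5}: A5 → A2 applies, adding A2; A2, A5 → A3, A6 applies, adding A3, A6; A2 → A1, A6 applies, adding A1. So (A5)⁺ = {A1, A2, A3, A5, A6}.
This closure contains every attribute of T2, so T1 ∩ T2 → T2. The join is lossless.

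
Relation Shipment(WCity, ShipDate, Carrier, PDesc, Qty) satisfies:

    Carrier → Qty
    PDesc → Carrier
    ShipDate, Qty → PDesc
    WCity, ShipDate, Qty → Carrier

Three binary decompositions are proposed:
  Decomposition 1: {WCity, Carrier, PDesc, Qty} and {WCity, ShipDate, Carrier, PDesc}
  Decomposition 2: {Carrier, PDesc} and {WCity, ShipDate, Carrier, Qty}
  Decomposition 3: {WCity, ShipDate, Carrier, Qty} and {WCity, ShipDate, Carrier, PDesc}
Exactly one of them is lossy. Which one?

Decomposition 1: common = {WCity, Carrier, PDesc}, closure = {WCity, Carrier, PDesc, Qty} → lossless.
Decomposition 2: common = {Carrier}, closure = {Carrier, Qty} → lossy.
Decomposition 3: common = {WCity, ShipDate, Carrier}, closure = {WCity, ShipDate, Carrier, PDesc, Qty} → lossless.

Decomposition 2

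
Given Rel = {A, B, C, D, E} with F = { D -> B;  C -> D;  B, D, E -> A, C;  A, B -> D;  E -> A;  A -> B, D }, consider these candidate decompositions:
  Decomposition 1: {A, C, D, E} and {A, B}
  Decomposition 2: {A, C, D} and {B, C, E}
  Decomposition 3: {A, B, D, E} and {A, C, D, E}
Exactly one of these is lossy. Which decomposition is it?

Decomposition 1: common = {A}, closure = {A, B, D} → lossless.
Decomposition 2: common = {C}, closure = {B, C, D} → lossy.
Decomposition 3: common = {A, D, E}, closure = {A, B, C, D, E} → lossless.

Decomposition 2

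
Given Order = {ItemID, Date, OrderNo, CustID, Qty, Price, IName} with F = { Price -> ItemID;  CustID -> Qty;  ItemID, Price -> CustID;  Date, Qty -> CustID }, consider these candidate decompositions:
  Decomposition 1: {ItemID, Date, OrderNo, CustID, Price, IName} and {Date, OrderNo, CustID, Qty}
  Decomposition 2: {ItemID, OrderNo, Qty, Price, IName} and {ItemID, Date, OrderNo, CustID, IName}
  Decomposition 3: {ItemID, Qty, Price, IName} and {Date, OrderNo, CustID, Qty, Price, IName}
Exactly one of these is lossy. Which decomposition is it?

Decomposition 1: common = {Date, OrderNo, CustID}, closure = {Date, OrderNo, CustID, Qty} → lossless.
Decomposition 2: common = {ItemID, OrderNo, IName}, closure = {ItemID, OrderNo, IName} → lossy.
Decomposition 3: common = {Qty, Price, IName}, closure = {ItemID, CustID, Qty, Price, IName} → lossless.

Decomposition 2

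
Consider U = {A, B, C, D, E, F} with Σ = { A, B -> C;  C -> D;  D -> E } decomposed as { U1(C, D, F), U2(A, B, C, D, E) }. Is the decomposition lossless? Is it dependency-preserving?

lossy but dependency-preserving

Lossless test: (C, D)⁺ = {C, D, E}, which is a superkey of neither fragment — lossy.
Dependency preservation: every FD's attributes lie within a single fragment, so each can be enforced locally — preserved.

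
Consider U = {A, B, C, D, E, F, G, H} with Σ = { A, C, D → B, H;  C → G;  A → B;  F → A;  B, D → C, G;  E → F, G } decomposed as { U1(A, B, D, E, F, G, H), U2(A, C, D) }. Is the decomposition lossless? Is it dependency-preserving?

Lossless test: (A, D)⁺ = {A, B, C, D, G, H}, which contains all of one fragment — lossless.
Dependency preservation: the restricted closure of {C} across the fragments never reaches {G}, so C → G cannot be enforced without a join — not preserved.

lossless but not dependency-preserving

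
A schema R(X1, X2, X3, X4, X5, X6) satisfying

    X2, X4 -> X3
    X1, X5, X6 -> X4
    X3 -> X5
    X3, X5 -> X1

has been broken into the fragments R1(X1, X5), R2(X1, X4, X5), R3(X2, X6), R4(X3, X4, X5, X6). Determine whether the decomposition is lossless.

No

Chase test. Columns are X1, X2, X3, X4, X5, X6; row i has aⱼ where attribute j ∈ Ri, else bᵢⱼ.
Initial tableau (one row per fragment):
  row 1: a1 b12 b13 b14 a5 b16
  row 2: a1 b22 b23 a4 a5 b26
  row 3: b31 a2 b33 b34 b35 a6
  row 4: b41 b42 a3 a4 a5 a6
No row becomes fully distinguished — the join is lossy.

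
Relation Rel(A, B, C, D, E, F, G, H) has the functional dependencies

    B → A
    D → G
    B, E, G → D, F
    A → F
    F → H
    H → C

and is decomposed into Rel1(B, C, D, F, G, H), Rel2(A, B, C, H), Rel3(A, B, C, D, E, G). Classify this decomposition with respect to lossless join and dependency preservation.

Lossless test (chase): Rows 1 and 2 agree on B; apply B→A and equate their A entries. Rows 1 and 2 agree on A; apply A→F and equate their F entries. Rows 1 and 3 agree on A; apply A→F and equate their F entries. Rows 1 and 3 agree on F; apply F→H and equate their H entries. Row 3 is now all distinguished symbols — the join is lossless.
Dependency preservation: the restricted closure of {A} across the fragments never reaches {F}, so A → F cannot be enforced without a join — not preserved.

lossless but not dependency-preserving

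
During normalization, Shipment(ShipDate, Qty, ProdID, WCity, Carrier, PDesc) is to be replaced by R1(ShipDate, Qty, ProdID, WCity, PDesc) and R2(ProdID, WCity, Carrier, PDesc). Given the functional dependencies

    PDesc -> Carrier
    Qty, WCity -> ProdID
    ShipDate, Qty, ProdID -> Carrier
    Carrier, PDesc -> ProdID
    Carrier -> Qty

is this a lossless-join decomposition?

Common attributes: R1 ∩ R2 = {ProdID, WCity, PDesc}.
Closure of {ProdID, WCity, PDesc}: PDesc → Carrier applies, adding Carrier; Carrier → Qty applies, adding Qty. So (ProdID, WCity, PDesc)⁺ = {Qty, ProdID, WCity, Carrier, PDesc}.
This closure contains every attribute of R2, so R1 ∩ R2 → R2. The join is lossless.

Yes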